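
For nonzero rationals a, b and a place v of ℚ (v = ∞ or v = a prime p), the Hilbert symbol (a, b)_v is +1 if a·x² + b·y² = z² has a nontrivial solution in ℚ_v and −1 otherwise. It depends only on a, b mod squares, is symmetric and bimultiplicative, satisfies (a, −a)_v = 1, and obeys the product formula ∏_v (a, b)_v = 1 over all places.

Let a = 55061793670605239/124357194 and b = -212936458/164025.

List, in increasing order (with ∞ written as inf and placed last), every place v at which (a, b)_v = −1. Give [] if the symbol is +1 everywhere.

[2, 13]

Mod squares: a ≡ 3094, b ≡ -4522. Check v ∈ {∞, 2, 3, 5, 7, 13, 17, 19, 31}.
v=7: a=7^9·(≡1), b=7^3·(≡3) mod 7; (1|7)=+1, (3|7)=-1; (−1)^{9·3·3}·(+1)^3·(-1)^9 = +1.
v=31: a=31^2·(≡7), b=31^2·(≡18) mod 31; (7|31)=+1, (18|31)=+1; (−1)^{2·2·15}·(+1)^2·(+1)^2 = +1.
v=17: a=17^5·(≡5), b=17^1·(≡5) mod 17; (5|17)=-1, (5|17)=-1; (−1)^{5·1·8}·(-1)^1·(-1)^5 = +1.
v=13: a=13^-1·(≡10), b=13^0·(≡8) mod 13; (10|13)=+1, (8|13)=-1; (−1)^{-1·0·6}·(+1)^0·(-1)^-1 = -1.
v=3: a=3^-14·(≡1), b=3^-8·(≡2) mod 3; (1|3)=+1, (2|3)=-1; (−1)^{-14·-8·1}·(+1)^-8·(-1)^-14 = +1.
v=∞: 3094 > 0 and -4522 < 0  ⇒  (a,b)_∞ = +1.
v=5: a=5^0·(≡1), b=5^-2·(≡2) mod 5; (1|5)=+1, (2|5)=-1; (−1)^{0·-2·2}·(+1)^-2·(-1)^0 = +1.
v=2: v_2(a)=-1, v_2(b)=1; units ≡ 3, 3 (mod 8); ε·ε+αω+βω = 1·1+-1·1+1·1 ≡ 1  ⇒  (a,b)_2 = -1.
v=19: a=19^0·(≡1), b=19^1·(≡16) mod 19; (1|19)=+1, (16|19)=+1; (−1)^{0·1·9}·(+1)^1·(+1)^0 = +1.
(3094, -4522 / ℚ) ramifies at {2, 13}: a division algebra.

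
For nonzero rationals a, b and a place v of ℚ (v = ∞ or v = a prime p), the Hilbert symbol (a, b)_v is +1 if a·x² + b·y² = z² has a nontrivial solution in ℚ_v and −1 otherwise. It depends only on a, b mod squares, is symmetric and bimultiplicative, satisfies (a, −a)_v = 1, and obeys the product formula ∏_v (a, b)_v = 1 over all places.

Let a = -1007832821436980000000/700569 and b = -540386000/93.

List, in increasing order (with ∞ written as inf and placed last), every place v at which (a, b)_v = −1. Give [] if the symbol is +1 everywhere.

(a, b) ≡ (-5, -1038345) mod (ℚ^×)²; places V = {2, 3, 5, 7, 11, 17, 29, 31, ∞}.
(a,b)_11: α=4, u≡10; β=3, v≡2 (mod 11); (10|11)=-1, (2|11)=-1; sign (−1)^0·-1^3·-1^4 = -1.
(a,b)_5: α=7, u≡4; β=3, v≡4 (mod 5); (4|5)=+1, (4|5)=+1; sign (−1)^0·+1^3·+1^7 = +1.
(a,b)_17: α=4, u≡6; β=0, v≡9 (mod 17); (6|17)=-1, (9|17)=+1; sign (−1)^0·-1^0·+1^4 = +1.
(a,b)_3: α=-6, u≡1; β=-1, v≡1 (mod 3); (1|3)=+1, (1|3)=+1; sign (−1)^0·+1^-1·+1^-6 = +1.
(a,b)_31: α=-2, u≡6; β=-1, v≡16 (mod 31); (6|31)=-1, (16|31)=+1; sign (−1)^0·-1^-1·+1^-2 = -1.
(a,b)_29: α=2, u≡25; β=1, v≡11 (mod 29); (25|29)=+1, (11|29)=-1; sign (−1)^0·+1^1·-1^2 = +1.
(a,b)_2: α=8, β=4; u≡3, v≡7 (mod 8); ε(u)ε(v)=1·1, αω(v)=8·0, βω(u)=4·1; sum ≡ 1  ⇒  -1.
(a,b)_∞: sgn(-5)=−, sgn(-1038345)=−, so -1.
(a,b)_7: α=2, u≡1; β=1, v≡1 (mod 7); (1|7)=+1, (1|7)=+1; sign (−1)^0·+1^1·+1^2 = +1.
Ram(-5, -1038345) = {2, 11, 31, ∞}; no ℚ_2-point on the conic.

[2, 11, 31, inf]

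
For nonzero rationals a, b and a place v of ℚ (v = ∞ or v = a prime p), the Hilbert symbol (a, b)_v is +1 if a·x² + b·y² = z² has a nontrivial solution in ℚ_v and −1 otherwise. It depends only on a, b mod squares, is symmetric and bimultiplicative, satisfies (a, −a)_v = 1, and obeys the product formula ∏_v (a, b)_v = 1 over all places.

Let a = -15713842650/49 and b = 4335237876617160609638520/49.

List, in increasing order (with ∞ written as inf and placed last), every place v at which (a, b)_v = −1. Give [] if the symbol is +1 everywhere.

[3, 19, 31, 37]

Mod squares: a ≡ -1741146, b ≡ 135470. Check v ∈ {∞, 2, 3, 5, 7, 11, 19, 23, 31, 37}.
v=∞: -1741146 < 0 and 135470 > 0  ⇒  (a,b)_∞ = +1.
v=19: a=19^2·(≡18), b=19^5·(≡5) mod 19; (18|19)=-1, (5|19)=+1; (−1)^{2·5·9}·(-1)^5·(+1)^2 = -1.
v=3: a=3^1·(≡1), b=3^6·(≡2) mod 3; (1|3)=+1, (2|3)=-1; (−1)^{1·6·1}·(+1)^6·(-1)^1 = -1.
v=7: a=7^-2·(≡5), b=7^-2·(≡6) mod 7; (5|7)=-1, (6|7)=-1; (−1)^{-2·-2·3}·(-1)^-2·(-1)^-2 = +1.
v=5: a=5^2·(≡1), b=5^1·(≡1) mod 5; (1|5)=+1, (1|5)=+1; (−1)^{2·1·2}·(+1)^1·(+1)^2 = +1.
v=23: a=23^1·(≡19), b=23^3·(≡12) mod 23; (19|23)=-1, (12|23)=+1; (−1)^{1·3·11}·(-1)^3·(+1)^1 = +1.
v=2: v_2(a)=1, v_2(b)=3; units ≡ 3, 7 (mod 8); ε·ε+αω+βω = 1·1+1·0+3·1 ≡ 0  ⇒  (a,b)_2 = +1.
v=11: a=11^1·(≡4), b=11^2·(≡3) mod 11; (4|11)=+1, (3|11)=+1; (−1)^{1·2·5}·(+1)^2·(+1)^1 = +1.
v=31: a=31^1·(≡22), b=31^3·(≡21) mod 31; (22|31)=-1, (21|31)=-1; (−1)^{1·3·15}·(-1)^3·(-1)^1 = -1.
v=37: a=37^1·(≡17), b=37^2·(≡24) mod 37; (17|37)=-1, (24|37)=-1; (−1)^{1·2·18}·(-1)^2·(-1)^1 = -1.
(-1741146, 135470 / ℚ) ramifies at {3, 19, 31, 37}: a division algebra.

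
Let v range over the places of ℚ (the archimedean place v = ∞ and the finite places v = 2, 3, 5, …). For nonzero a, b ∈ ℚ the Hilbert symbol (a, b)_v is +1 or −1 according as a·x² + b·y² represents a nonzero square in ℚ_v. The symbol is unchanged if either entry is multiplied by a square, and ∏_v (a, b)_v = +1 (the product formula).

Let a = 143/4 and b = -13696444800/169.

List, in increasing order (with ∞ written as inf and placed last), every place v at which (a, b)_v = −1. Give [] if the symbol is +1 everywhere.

(a, b) ≡ (143, -1798) mod (ℚ^×)²; places V = {2, 3, 5, 11, 13, 23, 29, 31, ∞}.
(a,b)_3: α=0, u≡2; β=2, v≡2 (mod 3); (2|3)=-1, (2|3)=-1; sign (−1)^0·-1^2·-1^0 = +1.
(a,b)_11: α=1, u≡6; β=0, v≡7 (mod 11); (6|11)=-1, (7|11)=-1; sign (−1)^0·-1^0·-1^1 = -1.
(a,b)_∞: sgn(143)=+, sgn(-1798)=−, so +1.
(a,b)_29: α=0, u≡14; β=1, v≡20 (mod 29); (14|29)=-1, (20|29)=+1; sign (−1)^0·-1^1·+1^0 = -1.
(a,b)_2: α=-2, β=7; u≡7, v≡5 (mod 8); ε(u)ε(v)=1·0, αω(v)=-2·1, βω(u)=7·0; sum ≡ 0  ⇒  +1.
(a,b)_23: α=0, u≡7; β=2, v≡22 (mod 23); (7|23)=-1, (22|23)=-1; sign (−1)^0·-1^2·-1^0 = +1.
(a,b)_13: α=1, u≡6; β=-2, v≡1 (mod 13); (6|13)=-1, (1|13)=+1; sign (−1)^0·-1^-2·+1^1 = +1.
(a,b)_31: α=0, u≡28; β=1, v≡18 (mod 31); (28|31)=+1, (18|31)=+1; sign (−1)^0·+1^1·+1^0 = +1.
(a,b)_5: α=0, u≡2; β=2, v≡2 (mod 5); (2|5)=-1, (2|5)=-1; sign (−1)^0·-1^2·-1^0 = +1.
|Ram(143, -1798)| = 2, even; anisotropic at {11, 29}.

[11, 29]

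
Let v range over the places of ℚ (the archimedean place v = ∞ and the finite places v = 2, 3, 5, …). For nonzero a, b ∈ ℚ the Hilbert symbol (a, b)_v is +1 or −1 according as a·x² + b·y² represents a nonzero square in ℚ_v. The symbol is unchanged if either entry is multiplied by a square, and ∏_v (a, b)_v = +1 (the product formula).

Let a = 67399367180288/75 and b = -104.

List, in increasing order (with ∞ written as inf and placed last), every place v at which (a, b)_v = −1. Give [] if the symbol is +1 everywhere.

[11, 19]

Mod squares: a ≡ 252681, b ≡ -26. Check v ∈ {∞, 2, 3, 5, 11, 13, 17, 19, 31}.
v=19: a=19^1·(≡3), b=19^0·(≡10) mod 19; (3|19)=-1, (10|19)=-1; (−1)^{1·0·9}·(-1)^0·(-1)^1 = -1.
v=2: v_2(a)=14, v_2(b)=3; units ≡ 1, 3 (mod 8); ε·ε+αω+βω = 0·1+14·1+3·0 ≡ 0  ⇒  (a,b)_2 = +1.
v=11: a=11^1·(≡3), b=11^0·(≡6) mod 11; (3|11)=+1, (6|11)=-1; (−1)^{1·0·5}·(+1)^0·(-1)^1 = -1.
v=3: a=3^-1·(≡2), b=3^0·(≡1) mod 3; (2|3)=-1, (1|3)=+1; (−1)^{-1·0·1}·(-1)^0·(+1)^-1 = +1.
v=17: a=17^2·(≡10), b=17^0·(≡15) mod 17; (10|17)=-1, (15|17)=+1; (−1)^{2·0·8}·(-1)^0·(+1)^2 = +1.
v=31: a=31^1·(≡29), b=31^0·(≡20) mod 31; (29|31)=-1, (20|31)=+1; (−1)^{1·0·15}·(-1)^0·(+1)^1 = +1.
v=5: a=5^-2·(≡1), b=5^0·(≡1) mod 5; (1|5)=+1, (1|5)=+1; (−1)^{-2·0·2}·(+1)^0·(+1)^-2 = +1.
v=13: a=13^3·(≡6), b=13^1·(≡5) mod 13; (6|13)=-1, (5|13)=-1; (−1)^{3·1·6}·(-1)^1·(-1)^3 = +1.
v=∞: 252681 > 0 and -26 < 0  ⇒  (a,b)_∞ = +1.
|Ram(252681, -26)| = 2, even; anisotropic at {11, 19}.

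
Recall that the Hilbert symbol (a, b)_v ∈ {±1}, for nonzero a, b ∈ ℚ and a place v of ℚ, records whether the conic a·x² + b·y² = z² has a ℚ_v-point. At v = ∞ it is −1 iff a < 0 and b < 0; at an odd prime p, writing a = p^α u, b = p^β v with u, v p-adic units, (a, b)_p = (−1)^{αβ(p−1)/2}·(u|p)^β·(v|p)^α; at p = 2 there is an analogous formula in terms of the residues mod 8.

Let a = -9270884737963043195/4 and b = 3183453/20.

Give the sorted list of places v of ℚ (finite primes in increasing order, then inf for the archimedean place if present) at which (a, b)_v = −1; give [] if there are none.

[5, 7, 13, 19]

(a, b) ≡ (-5215595, 10465) mod (ℚ^×)²; places V = {2, 3, 5, 7, 11, 13, 19, 23, 31, ∞}.
(a,b)_31: α=1, u≡26; β=0, v≡14 (mod 31); (26|31)=-1, (14|31)=+1; sign (−1)^0·-1^0·+1^1 = +1.
(a,b)_5: α=1, u≡4; β=-1, v≡2 (mod 5); (4|5)=+1, (2|5)=-1; sign (−1)^0·+1^-1·-1^1 = -1.
(a,b)_11: α=1, u≡6; β=0, v≡1 (mod 11); (6|11)=-1, (1|11)=+1; sign (−1)^0·-1^0·+1^1 = +1.
(a,b)_3: α=0, u≡1; β=2, v≡1 (mod 3); (1|3)=+1, (1|3)=+1; sign (−1)^0·+1^2·+1^0 = +1.
(a,b)_19: α=1, u≡17; β=0, v≡3 (mod 19); (17|19)=+1, (3|19)=-1; sign (−1)^0·+1^0·-1^1 = -1.
(a,b)_∞: sgn(-5215595)=−, sgn(10465)=+, so +1.
(a,b)_2: α=-2, β=-2; u≡5, v≡1 (mod 8); ε(u)ε(v)=0·0, αω(v)=-2·0, βω(u)=-2·1; sum ≡ 0  ⇒  +1.
(a,b)_23: α=3, u≡17; β=1, v≡1 (mod 23); (17|23)=-1, (1|23)=+1; sign (−1)^1·-1^1·+1^3 = +1.
(a,b)_13: α=4, u≡5; β=3, v≡12 (mod 13); (5|13)=-1, (12|13)=+1; sign (−1)^0·-1^3·+1^4 = -1.
(a,b)_7: α=7, u≡2; β=1, v≡4 (mod 7); (2|7)=+1, (4|7)=+1; sign (−1)^1·+1^1·+1^7 = -1.
Ram(-5215595, 10465) = {5, 7, 13, 19}; no ℚ_5-point on the conic.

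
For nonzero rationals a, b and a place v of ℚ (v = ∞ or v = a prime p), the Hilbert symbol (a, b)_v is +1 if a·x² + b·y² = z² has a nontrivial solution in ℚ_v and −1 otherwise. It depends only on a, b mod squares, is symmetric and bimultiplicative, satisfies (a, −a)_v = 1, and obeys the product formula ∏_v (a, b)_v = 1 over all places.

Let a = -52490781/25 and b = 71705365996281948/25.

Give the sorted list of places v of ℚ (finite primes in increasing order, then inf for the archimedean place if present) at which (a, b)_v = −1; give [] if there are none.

Mod squares: a ≡ -21, b ≡ 527. Check v ∈ {∞, 2, 3, 5, 7, 17, 31}.
v=5: a=5^-2·(≡4), b=5^-2·(≡3) mod 5; (4|5)=+1, (3|5)=-1; (−1)^{-2·-2·2}·(+1)^-2·(-1)^-2 = +1.
v=31: a=31^2·(≡5), b=31^5·(≡13) mod 31; (5|31)=+1, (13|31)=-1; (−1)^{2·5·15}·(+1)^5·(-1)^2 = +1.
v=∞: -21 < 0 and 527 > 0  ⇒  (a,b)_∞ = +1.
v=17: a=17^2·(≡2), b=17^5·(≡11) mod 17; (2|17)=+1, (11|17)=-1; (−1)^{2·5·8}·(+1)^5·(-1)^2 = +1.
v=3: a=3^3·(≡2), b=3^2·(≡2) mod 3; (2|3)=-1, (2|3)=-1; (−1)^{3·2·1}·(-1)^2·(-1)^3 = -1.
v=7: a=7^1·(≡1), b=7^2·(≡1) mod 7; (1|7)=+1, (1|7)=+1; (−1)^{1·2·3}·(+1)^2·(+1)^1 = +1.
v=2: v_2(a)=0, v_2(b)=2; units ≡ 3, 7 (mod 8); ε·ε+αω+βω = 1·1+0·0+2·1 ≡ 1  ⇒  (a,b)_2 = -1.
(-21, 527 / ℚ) ramifies at {2, 3}: a division algebra.

[2, 3]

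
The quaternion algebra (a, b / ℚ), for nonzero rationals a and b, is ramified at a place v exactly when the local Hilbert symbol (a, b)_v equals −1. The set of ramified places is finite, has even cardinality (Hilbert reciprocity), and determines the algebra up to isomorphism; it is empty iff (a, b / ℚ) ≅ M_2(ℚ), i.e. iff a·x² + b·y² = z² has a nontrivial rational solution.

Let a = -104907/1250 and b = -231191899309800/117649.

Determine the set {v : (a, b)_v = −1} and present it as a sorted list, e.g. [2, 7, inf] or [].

(a, b) ≡ (-6, -858) mod (ℚ^×)²; places V = {2, 3, 5, 7, 11, 13, 17, ∞}.
(a,b)_7: α=0, u≡4; β=-6, v≡5 (mod 7); (4|7)=+1, (5|7)=-1; sign (−1)^0·+1^-6·-1^0 = +1.
(a,b)_5: α=-4, u≡4; β=2, v≡2 (mod 5); (4|5)=+1, (2|5)=-1; sign (−1)^0·+1^2·-1^-4 = +1.
(a,b)_11: α=2, u≡5; β=7, v≡2 (mod 11); (5|11)=+1, (2|11)=-1; sign (−1)^0·+1^7·-1^2 = +1.
(a,b)_2: α=-1, β=3; u≡5, v≡3 (mod 8); ε(u)ε(v)=0·1, αω(v)=-1·1, βω(u)=3·1; sum ≡ 0  ⇒  +1.
(a,b)_17: α=2, u≡5; β=0, v≡8 (mod 17); (5|17)=-1, (8|17)=+1; sign (−1)^0·-1^0·+1^2 = +1.
(a,b)_∞: sgn(-6)=−, sgn(-858)=−, so -1.
(a,b)_13: α=0, u≡8; β=3, v≡10 (mod 13); (8|13)=-1, (10|13)=+1; sign (−1)^0·-1^3·+1^0 = -1.
(a,b)_3: α=1, u≡1; β=3, v≡2 (mod 3); (1|3)=+1, (2|3)=-1; sign (−1)^1·+1^3·-1^1 = +1.
(-6, -858 / ℚ) ramifies at {13, ∞}: a division algebra.

[13, inf]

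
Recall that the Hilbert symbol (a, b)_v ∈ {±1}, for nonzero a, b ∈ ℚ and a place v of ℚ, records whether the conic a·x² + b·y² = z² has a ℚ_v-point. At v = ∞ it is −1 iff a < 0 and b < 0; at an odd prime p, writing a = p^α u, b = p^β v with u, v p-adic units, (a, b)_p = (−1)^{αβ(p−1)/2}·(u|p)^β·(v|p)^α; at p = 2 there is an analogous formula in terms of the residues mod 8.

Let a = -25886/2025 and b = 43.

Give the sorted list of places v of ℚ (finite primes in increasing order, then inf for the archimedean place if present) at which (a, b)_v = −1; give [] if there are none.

Mod squares: a ≡ -14, b ≡ 43. Check v ∈ {∞, 2, 3, 5, 7, 43}.
v=3: a=3^-4·(≡1), b=3^0·(≡1) mod 3; (1|3)=+1, (1|3)=+1; (−1)^{-4·0·1}·(+1)^0·(+1)^-4 = +1.
v=5: a=5^-2·(≡4), b=5^0·(≡3) mod 5; (4|5)=+1, (3|5)=-1; (−1)^{-2·0·2}·(+1)^0·(-1)^-2 = +1.
v=2: v_2(a)=1, v_2(b)=0; units ≡ 1, 3 (mod 8); ε·ε+αω+βω = 0·1+1·1+0·0 ≡ 1  ⇒  (a,b)_2 = -1.
v=∞: -14 < 0 and 43 > 0  ⇒  (a,b)_∞ = +1.
v=7: a=7^1·(≡6), b=7^0·(≡1) mod 7; (6|7)=-1, (1|7)=+1; (−1)^{1·0·3}·(-1)^0·(+1)^1 = +1.
v=43: a=43^2·(≡18), b=43^1·(≡1) mod 43; (18|43)=-1, (1|43)=+1; (−1)^{2·1·21}·(-1)^1·(+1)^2 = -1.
(-14, 43 / ℚ) ramifies at {2, 43}: a division algebra.

[2, 43]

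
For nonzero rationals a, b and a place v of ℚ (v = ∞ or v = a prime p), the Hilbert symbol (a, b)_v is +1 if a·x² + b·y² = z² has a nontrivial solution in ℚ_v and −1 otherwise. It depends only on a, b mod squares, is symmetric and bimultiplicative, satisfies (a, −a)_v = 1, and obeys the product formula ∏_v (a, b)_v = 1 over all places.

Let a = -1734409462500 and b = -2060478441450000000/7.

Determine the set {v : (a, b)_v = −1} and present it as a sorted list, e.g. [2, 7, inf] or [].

(a, b) ≡ (-65, -6006) mod (ℚ^×)²; places V = {2, 3, 5, 7, 11, 13, ∞}.
(a,b)_∞: sgn(-65)=−, sgn(-6006)=−, so -1.
(a,b)_7: α=0, u≡6; β=-1, v≡5 (mod 7); (6|7)=-1, (5|7)=-1; sign (−1)^0·-1^-1·-1^0 = -1.
(a,b)_5: α=5, u≡2; β=8, v≡4 (mod 5); (2|5)=-1, (4|5)=+1; sign (−1)^0·-1^8·+1^5 = +1.
(a,b)_2: α=2, β=7; u≡7, v≡5 (mod 8); ε(u)ε(v)=1·0, αω(v)=2·1, βω(u)=7·0; sum ≡ 0  ⇒  +1.
(a,b)_3: α=6, u≡1; β=9, v≡2 (mod 3); (1|3)=+1, (2|3)=-1; sign (−1)^0·+1^9·-1^6 = +1.
(a,b)_11: α=4, u≡9; β=5, v≡1 (mod 11); (9|11)=+1, (1|11)=+1; sign (−1)^0·+1^5·+1^4 = +1.
(a,b)_13: α=1, u≡5; β=1, v≡2 (mod 13); (5|13)=-1, (2|13)=-1; sign (−1)^0·-1^1·-1^1 = +1.
Ram(-65, -6006) = {7, ∞}; no ℚ_7-point on the conic.

[7, inf]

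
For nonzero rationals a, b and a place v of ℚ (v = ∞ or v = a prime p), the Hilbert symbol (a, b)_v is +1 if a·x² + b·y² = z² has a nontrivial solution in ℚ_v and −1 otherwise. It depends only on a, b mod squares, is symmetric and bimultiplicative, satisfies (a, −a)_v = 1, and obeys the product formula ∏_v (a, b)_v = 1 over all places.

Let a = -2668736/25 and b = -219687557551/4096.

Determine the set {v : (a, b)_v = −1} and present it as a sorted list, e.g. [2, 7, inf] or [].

[7, 11, 29, inf]

(a, b) ≡ (-851, -2105719) mod (ℚ^×)²; places V = {2, 5, 7, 11, 17, 19, 23, 29, 37, 41, ∞}.
(a,b)_17: α=0, u≡16; β=2, v≡5 (mod 17); (16|17)=+1, (5|17)=-1; sign (−1)^0·+1^2·-1^0 = +1.
(a,b)_5: α=-2, u≡4; β=0, v≡4 (mod 5); (4|5)=+1, (4|5)=+1; sign (−1)^0·+1^0·+1^-2 = +1.
(a,b)_23: α=1, u≡13; β=1, v≡5 (mod 23); (13|23)=+1, (5|23)=-1; sign (−1)^1·+1^1·-1^1 = +1.
(a,b)_11: α=0, u≡6; β=1, v≡5 (mod 11); (6|11)=-1, (5|11)=+1; sign (−1)^0·-1^1·+1^0 = -1.
(a,b)_7: α=2, u≡6; β=1, v≡1 (mod 7); (6|7)=-1, (1|7)=+1; sign (−1)^0·-1^1·+1^2 = -1.
(a,b)_29: α=0, u≡10; β=1, v≡28 (mod 29); (10|29)=-1, (28|29)=+1; sign (−1)^0·-1^1·+1^0 = -1.
(a,b)_41: α=0, u≡8; β=1, v≡15 (mod 41); (8|41)=+1, (15|41)=-1; sign (−1)^0·+1^1·-1^0 = +1.
(a,b)_∞: sgn(-851)=−, sgn(-2105719)=−, so -1.
(a,b)_19: α=0, u≡7; β=2, v≡3 (mod 19); (7|19)=+1, (3|19)=-1; sign (−1)^0·+1^2·-1^0 = +1.
(a,b)_37: α=1, u≡29; β=0, v≡25 (mod 37); (29|37)=-1, (25|37)=+1; sign (−1)^0·-1^0·+1^1 = +1.
(a,b)_2: α=6, β=-12; u≡5, v≡1 (mod 8); ε(u)ε(v)=0·0, αω(v)=6·0, βω(u)=-12·1; sum ≡ 0  ⇒  +1.
|Ram(-851, -2105719)| = 4, even; anisotropic at {7, 11, 29, ∞}.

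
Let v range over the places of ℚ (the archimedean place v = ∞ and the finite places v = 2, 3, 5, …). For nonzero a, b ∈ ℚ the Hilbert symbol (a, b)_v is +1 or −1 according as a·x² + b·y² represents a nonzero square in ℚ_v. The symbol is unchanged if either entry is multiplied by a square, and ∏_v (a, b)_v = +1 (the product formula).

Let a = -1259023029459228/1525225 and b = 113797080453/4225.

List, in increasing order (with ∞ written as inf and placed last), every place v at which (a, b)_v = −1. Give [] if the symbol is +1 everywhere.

[3, 17, 29, 31]

(a, b) ≡ (-18660543, 1696413) mod (ℚ^×)²; places V = {2, 3, 5, 7, 11, 13, 17, 19, 29, 31, 37, ∞}.
(a,b)_∞: sgn(-18660543)=−, sgn(1696413)=+, so +1.
(a,b)_31: α=1, u≡25; β=1, v≡18 (mod 31); (25|31)=+1, (18|31)=+1; sign (−1)^1·+1^1·+1^1 = -1.
(a,b)_11: α=1, u≡7; β=0, v≡1 (mod 11); (7|11)=-1, (1|11)=+1; sign (−1)^0·-1^0·+1^1 = +1.
(a,b)_17: α=1, u≡7; β=1, v≡2 (mod 17); (7|17)=-1, (2|17)=+1; sign (−1)^0·-1^1·+1^1 = -1.
(a,b)_5: α=-2, u≡3; β=-2, v≡2 (mod 5); (3|5)=-1, (2|5)=-1; sign (−1)^0·-1^-2·-1^-2 = +1.
(a,b)_3: α=3, u≡1; β=1, v≡1 (mod 3); (1|3)=+1, (1|3)=+1; sign (−1)^1·+1^1·+1^3 = -1.
(a,b)_37: α=5, u≡6; β=3, v≡5 (mod 37); (6|37)=-1, (5|37)=-1; sign (−1)^0·-1^3·-1^5 = +1.
(a,b)_13: α=-2, u≡2; β=-2, v≡9 (mod 13); (2|13)=-1, (9|13)=+1; sign (−1)^0·-1^-2·+1^-2 = +1.
(a,b)_29: α=1, u≡10; β=1, v≡24 (mod 29); (10|29)=-1, (24|29)=+1; sign (−1)^0·-1^1·+1^1 = -1.
(a,b)_2: α=2, β=0; u≡1, v≡5 (mod 8); ε(u)ε(v)=0·0, αω(v)=2·1, βω(u)=0·0; sum ≡ 0  ⇒  +1.
(a,b)_7: α=0, u≡1; β=2, v≡5 (mod 7); (1|7)=+1, (5|7)=-1; sign (−1)^0·+1^2·-1^0 = +1.
(a,b)_19: α=-2, u≡10; β=0, v≡5 (mod 19); (10|19)=-1, (5|19)=+1; sign (−1)^0·-1^0·+1^-2 = +1.
|Ram(-18660543, 1696413)| = 4, even; anisotropic at {3, 17, 29, 31}.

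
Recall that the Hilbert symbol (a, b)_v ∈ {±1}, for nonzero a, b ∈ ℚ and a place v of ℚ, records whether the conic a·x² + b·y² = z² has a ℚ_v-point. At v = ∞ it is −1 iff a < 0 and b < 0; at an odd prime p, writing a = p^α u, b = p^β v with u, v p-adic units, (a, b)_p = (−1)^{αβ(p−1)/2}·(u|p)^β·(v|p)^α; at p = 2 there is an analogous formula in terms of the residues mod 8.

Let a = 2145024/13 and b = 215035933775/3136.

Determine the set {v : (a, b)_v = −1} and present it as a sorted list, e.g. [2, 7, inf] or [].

Mod squares: a ≡ 247, b ≡ 176111. Check v ∈ {∞, 2, 3, 5, 7, 13, 17, 19, 23, 31}.
v=23: a=23^0·(≡14), b=23^1·(≡17) mod 23; (14|23)=-1, (17|23)=-1; (−1)^{0·1·11}·(-1)^1·(-1)^0 = -1.
v=5: a=5^0·(≡3), b=5^2·(≡1) mod 5; (3|5)=-1, (1|5)=+1; (−1)^{0·2·2}·(-1)^2·(+1)^0 = +1.
v=17: a=17^0·(≡9), b=17^2·(≡9) mod 17; (9|17)=+1, (9|17)=+1; (−1)^{0·2·8}·(+1)^2·(+1)^0 = +1.
v=31: a=31^0·(≡27), b=31^1·(≡20) mod 31; (27|31)=-1, (20|31)=+1; (−1)^{0·1·15}·(-1)^1·(+1)^0 = -1.
v=19: a=19^1·(≡13), b=19^1·(≡11) mod 19; (13|19)=-1, (11|19)=+1; (−1)^{1·1·9}·(-1)^1·(+1)^1 = +1.
v=2: v_2(a)=8, v_2(b)=-6; units ≡ 7, 7 (mod 8); ε·ε+αω+βω = 1·1+8·0+-6·0 ≡ 1  ⇒  (a,b)_2 = -1.
v=3: a=3^2·(≡1), b=3^0·(≡2) mod 3; (1|3)=+1, (2|3)=-1; (−1)^{2·0·1}·(+1)^0·(-1)^2 = +1.
v=7: a=7^2·(≡2), b=7^-2·(≡5) mod 7; (2|7)=+1, (5|7)=-1; (−1)^{2·-2·3}·(+1)^-2·(-1)^2 = +1.
v=13: a=13^-1·(≡11), b=13^3·(≡12) mod 13; (11|13)=-1, (12|13)=+1; (−1)^{-1·3·6}·(-1)^3·(+1)^-1 = -1.
v=∞: 247 > 0 and 176111 > 0  ⇒  (a,b)_∞ = +1.
(247, 176111 / ℚ) ramifies at {2, 13, 23, 31}: a division algebra.

[2, 13, 23, 31]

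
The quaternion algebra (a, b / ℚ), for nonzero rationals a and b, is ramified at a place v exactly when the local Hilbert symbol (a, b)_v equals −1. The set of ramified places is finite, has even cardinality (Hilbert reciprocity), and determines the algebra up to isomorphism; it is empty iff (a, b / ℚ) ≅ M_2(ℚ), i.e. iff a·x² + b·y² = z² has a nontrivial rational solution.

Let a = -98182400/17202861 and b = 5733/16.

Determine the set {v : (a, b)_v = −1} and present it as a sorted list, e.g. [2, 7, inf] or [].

[]

Mod squares: a ≡ -6409, b ≡ 13. Check v ∈ {∞, 2, 3, 5, 7, 13, 17, 23, 29, 31}.
v=∞: -6409 < 0 and 13 > 0  ⇒  (a,b)_∞ = +1.
v=13: a=13^-1·(≡9), b=13^1·(≡4) mod 13; (9|13)=+1, (4|13)=+1; (−1)^{-1·1·6}·(+1)^1·(+1)^-1 = +1.
v=3: a=3^-4·(≡2), b=3^2·(≡1) mod 3; (2|3)=-1, (1|3)=+1; (−1)^{-4·2·1}·(-1)^2·(+1)^-4 = +1.
v=31: a=31^-2·(≡4), b=31^0·(≡27) mod 31; (4|31)=+1, (27|31)=-1; (−1)^{-2·0·15}·(+1)^0·(-1)^-2 = +1.
v=29: a=29^1·(≡21), b=29^0·(≡23) mod 29; (21|29)=-1, (23|29)=+1; (−1)^{1·0·14}·(-1)^0·(+1)^1 = +1.
v=23: a=23^2·(≡3), b=23^0·(≡9) mod 23; (3|23)=+1, (9|23)=+1; (−1)^{2·0·11}·(+1)^0·(+1)^2 = +1.
v=17: a=17^-1·(≡10), b=17^0·(≡13) mod 17; (10|17)=-1, (13|17)=+1; (−1)^{-1·0·8}·(-1)^0·(+1)^-1 = +1.
v=5: a=5^2·(≡4), b=5^0·(≡3) mod 5; (4|5)=+1, (3|5)=-1; (−1)^{2·0·2}·(+1)^0·(-1)^2 = +1.
v=7: a=7^0·(≡5), b=7^2·(≡6) mod 7; (5|7)=-1, (6|7)=-1; (−1)^{0·2·3}·(-1)^2·(-1)^0 = +1.
v=2: v_2(a)=8, v_2(b)=-4; units ≡ 7, 5 (mod 8); ε·ε+αω+βω = 1·0+8·1+-4·0 ≡ 0  ⇒  (a,b)_2 = +1.
Every local symbol is +1, so the conic -6409·x² + 13·y² = z² has ℚ_v-points for all v and hence a ℚ-point; (a, b / ℚ) ≅ M_2(ℚ).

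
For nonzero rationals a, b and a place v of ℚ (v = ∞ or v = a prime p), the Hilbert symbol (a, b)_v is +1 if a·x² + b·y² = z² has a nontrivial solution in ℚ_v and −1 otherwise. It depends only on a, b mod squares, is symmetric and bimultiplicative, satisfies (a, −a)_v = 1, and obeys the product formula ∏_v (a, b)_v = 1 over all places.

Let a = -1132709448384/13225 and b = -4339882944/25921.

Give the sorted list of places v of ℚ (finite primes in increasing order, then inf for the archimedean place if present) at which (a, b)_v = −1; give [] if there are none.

Mod squares: a ≡ -899, b ≡ -31. Check v ∈ {∞, 2, 3, 5, 7, 17, 23, 29, 31}.
v=∞: -899 < 0 and -31 < 0  ⇒  (a,b)_∞ = -1.
v=2: v_2(a)=6, v_2(b)=6; units ≡ 5, 1 (mod 8); ε·ε+αω+βω = 0·0+6·0+6·1 ≡ 0  ⇒  (a,b)_2 = +1.
v=3: a=3^4·(≡1), b=3^2·(≡2) mod 3; (1|3)=+1, (2|3)=-1; (−1)^{4·2·1}·(+1)^2·(-1)^4 = +1.
v=29: a=29^3·(≡15), b=29^2·(≡19) mod 29; (15|29)=-1, (19|29)=-1; (−1)^{3·2·14}·(-1)^2·(-1)^3 = -1.
v=17: a=17^2·(≡16), b=17^2·(≡12) mod 17; (16|17)=+1, (12|17)=-1; (−1)^{2·2·8}·(+1)^2·(-1)^2 = +1.
v=5: a=5^-2·(≡4), b=5^0·(≡1) mod 5; (4|5)=+1, (1|5)=+1; (−1)^{-2·0·2}·(+1)^0·(+1)^-2 = +1.
v=31: a=31^1·(≡5), b=31^1·(≡11) mod 31; (5|31)=+1, (11|31)=-1; (−1)^{1·1·15}·(+1)^1·(-1)^1 = +1.
v=7: a=7^0·(≡2), b=7^-2·(≡4) mod 7; (2|7)=+1, (4|7)=+1; (−1)^{0·-2·3}·(+1)^-2·(+1)^0 = +1.
v=23: a=23^-2·(≡20), b=23^-2·(≡17) mod 23; (20|23)=-1, (17|23)=-1; (−1)^{-2·-2·11}·(-1)^-2·(-1)^-2 = +1.
Ram(-899, -31) = {29, ∞}; no ℚ_29-point on the conic.

[29, inf]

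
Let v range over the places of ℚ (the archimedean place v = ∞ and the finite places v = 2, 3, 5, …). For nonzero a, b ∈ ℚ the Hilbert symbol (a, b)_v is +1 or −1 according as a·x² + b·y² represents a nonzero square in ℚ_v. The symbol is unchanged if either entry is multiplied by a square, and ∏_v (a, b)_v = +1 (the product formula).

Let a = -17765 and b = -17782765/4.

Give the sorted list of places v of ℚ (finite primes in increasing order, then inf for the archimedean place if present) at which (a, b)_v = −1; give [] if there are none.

[2, 11, 13, inf]

(a, b) ≡ (-17765, -146965) mod (ℚ^×)²; places V = {2, 5, 7, 11, 13, 17, 19, ∞}.
(a,b)_∞: sgn(-17765)=−, sgn(-146965)=−, so -1.
(a,b)_11: α=1, u≡2; β=2, v≡7 (mod 11); (2|11)=-1, (7|11)=-1; sign (−1)^0·-1^2·-1^1 = -1.
(a,b)_5: α=1, u≡2; β=1, v≡3 (mod 5); (2|5)=-1, (3|5)=-1; sign (−1)^0·-1^1·-1^1 = +1.
(a,b)_17: α=1, u≡9; β=1, v≡4 (mod 17); (9|17)=+1, (4|17)=+1; sign (−1)^0·+1^1·+1^1 = +1.
(a,b)_2: α=0, β=-2; u≡3, v≡3 (mod 8); ε(u)ε(v)=1·1, αω(v)=0·1, βω(u)=-2·1; sum ≡ 1  ⇒  -1.
(a,b)_19: α=1, u≡15; β=1, v≡6 (mod 19); (15|19)=-1, (6|19)=+1; sign (−1)^1·-1^1·+1^1 = +1.
(a,b)_13: α=0, u≡6; β=1, v≡5 (mod 13); (6|13)=-1, (5|13)=-1; sign (−1)^0·-1^1·-1^0 = -1.
(a,b)_7: α=0, u≡1; β=1, v≡6 (mod 7); (1|7)=+1, (6|7)=-1; sign (−1)^0·+1^1·-1^0 = +1.
Ram(-17765, -146965) = {2, 11, 13, ∞}; no ℚ_2-point on the conic.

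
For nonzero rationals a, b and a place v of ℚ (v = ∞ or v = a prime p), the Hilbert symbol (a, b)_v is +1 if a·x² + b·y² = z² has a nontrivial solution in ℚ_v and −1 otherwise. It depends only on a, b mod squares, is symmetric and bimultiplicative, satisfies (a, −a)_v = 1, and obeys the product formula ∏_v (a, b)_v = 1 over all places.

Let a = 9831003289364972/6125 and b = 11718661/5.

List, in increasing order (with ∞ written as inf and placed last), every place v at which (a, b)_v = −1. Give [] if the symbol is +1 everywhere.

[5, 17, 41, 43]

Mod squares: a ≡ 664307215, b ≡ 202745. Check v ∈ {∞, 2, 5, 7, 11, 13, 17, 23, 31, 41, 43}.
v=7: a=7^-2·(≡6), b=7^0·(≡2) mod 7; (6|7)=-1, (2|7)=+1; (−1)^{-2·0·3}·(-1)^0·(+1)^-2 = +1.
v=43: a=43^1·(≡37), b=43^1·(≡33) mod 43; (37|43)=-1, (33|43)=-1; (−1)^{1·1·21}·(-1)^1·(-1)^1 = -1.
v=11: a=11^3·(≡3), b=11^0·(≡4) mod 11; (3|11)=+1, (4|11)=+1; (−1)^{3·0·5}·(+1)^0·(+1)^3 = +1.
v=5: a=5^-3·(≡3), b=5^-1·(≡1) mod 5; (3|5)=-1, (1|5)=+1; (−1)^{-3·-1·2}·(-1)^-1·(+1)^-3 = -1.
v=23: a=23^2·(≡4), b=23^1·(≡16) mod 23; (4|23)=+1, (16|23)=+1; (−1)^{2·1·11}·(+1)^1·(+1)^2 = +1.
v=2: v_2(a)=2, v_2(b)=0; units ≡ 7, 1 (mod 8); ε·ε+αω+βω = 1·0+2·0+0·0 ≡ 0  ⇒  (a,b)_2 = +1.
v=∞: 664307215 > 0 and 202745 > 0  ⇒  (a,b)_∞ = +1.
v=13: a=13^1·(≡1), b=13^0·(≡9) mod 13; (1|13)=+1, (9|13)=+1; (−1)^{1·0·6}·(+1)^0·(+1)^1 = +1.
v=41: a=41^1·(≡24), b=41^1·(≡2) mod 41; (24|41)=-1, (2|41)=+1; (−1)^{1·1·20}·(-1)^1·(+1)^1 = -1.
v=31: a=31^1·(≡1), b=31^0·(≡2) mod 31; (1|31)=+1, (2|31)=+1; (−1)^{1·0·15}·(+1)^0·(+1)^1 = +1.
v=17: a=17^3·(≡13), b=17^2·(≡11) mod 17; (13|17)=+1, (11|17)=-1; (−1)^{3·2·8}·(+1)^2·(-1)^3 = -1.
|Ram(664307215, 202745)| = 4, even; anisotropic at {5, 17, 41, 43}.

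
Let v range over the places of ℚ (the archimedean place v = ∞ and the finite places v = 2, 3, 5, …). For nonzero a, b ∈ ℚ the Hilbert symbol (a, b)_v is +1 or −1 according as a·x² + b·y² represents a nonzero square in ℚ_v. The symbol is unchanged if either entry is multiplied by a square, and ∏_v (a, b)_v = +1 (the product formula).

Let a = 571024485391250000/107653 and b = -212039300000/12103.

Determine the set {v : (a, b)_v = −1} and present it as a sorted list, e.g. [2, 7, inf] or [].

(a, b) ≡ (230945, -18122390) mod (ℚ^×)²; places V = {2, 5, 7, 11, 13, 17, 19, 23, 29, ∞}.
(a,b)_2: α=4, β=5; u≡1, v≡5 (mod 8); ε(u)ε(v)=0·0, αω(v)=4·1, βω(u)=5·0; sum ≡ 0  ⇒  +1.
(a,b)_7: α=-2, u≡2; β=-2, v≡2 (mod 7); (2|7)=+1, (2|7)=+1; sign (−1)^0·+1^-2·+1^-2 = +1.
(a,b)_5: α=7, u≡1; β=5, v≡3 (mod 5); (1|5)=+1, (3|5)=-1; sign (−1)^0·+1^5·-1^7 = -1.
(a,b)_29: α=2, u≡17; β=1, v≡11 (mod 29); (17|29)=-1, (11|29)=-1; sign (−1)^0·-1^1·-1^2 = -1.
(a,b)_∞: sgn(230945)=+, sgn(-18122390)=−, so +1.
(a,b)_13: α=-3, u≡11; β=-1, v≡12 (mod 13); (11|13)=-1, (12|13)=+1; sign (−1)^0·-1^-1·+1^-3 = -1.
(a,b)_11: α=1, u≡6; β=1, v≡7 (mod 11); (6|11)=-1, (7|11)=-1; sign (−1)^1·-1^1·-1^1 = -1.
(a,b)_19: α=1, u≡14; β=-1, v≡4 (mod 19); (14|19)=-1, (4|19)=+1; sign (−1)^1·-1^-1·+1^1 = +1.
(a,b)_23: α=2, u≡3; β=1, v≡1 (mod 23); (3|23)=+1, (1|23)=+1; sign (−1)^0·+1^1·+1^2 = +1.
(a,b)_17: α=3, u≡15; β=2, v≡9 (mod 17); (15|17)=+1, (9|17)=+1; sign (−1)^0·+1^2·+1^3 = +1.
(230945, -18122390 / ℚ) ramifies at {5, 11, 13, 29}: a division algebra.

[5, 11, 13, 29]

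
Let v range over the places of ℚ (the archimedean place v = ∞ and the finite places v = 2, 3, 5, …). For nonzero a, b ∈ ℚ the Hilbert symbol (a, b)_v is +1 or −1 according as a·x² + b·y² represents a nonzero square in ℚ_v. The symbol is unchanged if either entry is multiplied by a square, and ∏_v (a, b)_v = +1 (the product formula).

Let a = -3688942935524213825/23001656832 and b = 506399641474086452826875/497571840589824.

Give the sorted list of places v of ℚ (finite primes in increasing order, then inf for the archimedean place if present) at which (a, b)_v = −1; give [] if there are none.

[2, 3, 7, 19]

(a, b) ≡ (-7854, 74613) mod (ℚ^×)²; places V = {2, 3, 5, 7, 11, 13, 17, 19, 47, ∞}.
(a,b)_5: α=2, u≡1; β=4, v≡2 (mod 5); (1|5)=+1, (2|5)=-1; sign (−1)^0·+1^4·-1^2 = +1.
(a,b)_∞: sgn(-7854)=−, sgn(74613)=+, so +1.
(a,b)_2: α=-9, β=-16; u≡1, v≡5 (mod 8); ε(u)ε(v)=0·0, αω(v)=-9·1, βω(u)=-16·0; sum ≡ 1  ⇒  -1.
(a,b)_7: α=-5, u≡3; β=-5, v≡3 (mod 7); (3|7)=-1, (3|7)=-1; sign (−1)^1·-1^-5·-1^-5 = -1.
(a,b)_17: α=5, u≡12; β=7, v≡10 (mod 17); (12|17)=-1, (10|17)=-1; sign (−1)^0·-1^7·-1^5 = +1.
(a,b)_13: α=0, u≡8; β=-2, v≡6 (mod 13); (8|13)=-1, (6|13)=-1; sign (−1)^0·-1^-2·-1^0 = +1.
(a,b)_11: α=-1, u≡3; β=-1, v≡8 (mod 11); (3|11)=+1, (8|11)=-1; sign (−1)^1·+1^-1·-1^-1 = +1.
(a,b)_3: α=-5, u≡1; β=-5, v≡1 (mod 3); (1|3)=+1, (1|3)=+1; sign (−1)^1·+1^-5·+1^-5 = -1.
(a,b)_19: α=6, u≡18; β=7, v≡10 (mod 19); (18|19)=-1, (10|19)=-1; sign (−1)^0·-1^7·-1^6 = -1.
(a,b)_47: α=2, u≡6; β=2, v≡6 (mod 47); (6|47)=+1, (6|47)=+1; sign (−1)^0·+1^2·+1^2 = +1.
|Ram(-7854, 74613)| = 4, even; anisotropic at {2, 3, 7, 19}.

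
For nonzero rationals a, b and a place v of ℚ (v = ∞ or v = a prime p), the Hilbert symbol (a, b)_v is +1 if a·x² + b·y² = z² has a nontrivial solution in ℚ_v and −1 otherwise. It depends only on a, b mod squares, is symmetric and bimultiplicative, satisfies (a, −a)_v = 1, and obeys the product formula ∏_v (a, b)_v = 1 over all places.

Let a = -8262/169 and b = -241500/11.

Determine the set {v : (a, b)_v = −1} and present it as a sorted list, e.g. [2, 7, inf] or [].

Mod squares: a ≡ -102, b ≡ -26565. Check v ∈ {∞, 2, 3, 5, 7, 11, 13, 17, 23}.
v=∞: -102 < 0 and -26565 < 0  ⇒  (a,b)_∞ = -1.
v=13: a=13^-2·(≡6), b=13^0·(≡6) mod 13; (6|13)=-1, (6|13)=-1; (−1)^{-2·0·6}·(-1)^0·(-1)^-2 = +1.
v=7: a=7^0·(≡5), b=7^1·(≡6) mod 7; (5|7)=-1, (6|7)=-1; (−1)^{0·1·3}·(-1)^1·(-1)^0 = -1.
v=11: a=11^0·(≡8), b=11^-1·(≡5) mod 11; (8|11)=-1, (5|11)=+1; (−1)^{0·-1·5}·(-1)^-1·(+1)^0 = -1.
v=2: v_2(a)=1, v_2(b)=2; units ≡ 5, 3 (mod 8); ε·ε+αω+βω = 0·1+1·1+2·1 ≡ 1  ⇒  (a,b)_2 = -1.
v=5: a=5^0·(≡2), b=5^3·(≡3) mod 5; (2|5)=-1, (3|5)=-1; (−1)^{0·3·2}·(-1)^3·(-1)^0 = -1.
v=23: a=23^0·(≡8), b=23^1·(≡1) mod 23; (8|23)=+1, (1|23)=+1; (−1)^{0·1·11}·(+1)^1·(+1)^0 = +1.
v=3: a=3^5·(≡2), b=3^1·(≡1) mod 3; (2|3)=-1, (1|3)=+1; (−1)^{5·1·1}·(-1)^1·(+1)^5 = +1.
v=17: a=17^1·(≡10), b=17^0·(≡11) mod 17; (10|17)=-1, (11|17)=-1; (−1)^{1·0·8}·(-1)^0·(-1)^1 = -1.
Ram(-102, -26565) = {2, 5, 7, 11, 17, ∞}; no ℚ_2-point on the conic.

[2, 5, 7, 11, 17, inf]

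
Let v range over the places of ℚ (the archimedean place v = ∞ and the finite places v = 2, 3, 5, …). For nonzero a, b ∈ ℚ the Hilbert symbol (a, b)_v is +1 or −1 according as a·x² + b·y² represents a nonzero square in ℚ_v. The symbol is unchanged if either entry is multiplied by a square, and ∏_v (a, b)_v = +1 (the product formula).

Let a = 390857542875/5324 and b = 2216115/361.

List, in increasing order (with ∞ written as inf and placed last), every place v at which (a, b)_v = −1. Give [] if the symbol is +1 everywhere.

(a, b) ≡ (38665, 2035) mod (ℚ^×)²; places V = {2, 3, 5, 11, 19, 37, ∞}.
(a,b)_19: α=3, u≡18; β=-2, v≡12 (mod 19); (18|19)=-1, (12|19)=-1; sign (−1)^0·-1^-2·-1^3 = -1.
(a,b)_2: α=-2, β=0; u≡1, v≡3 (mod 8); ε(u)ε(v)=0·1, αω(v)=-2·1, βω(u)=0·0; sum ≡ 0  ⇒  +1.
(a,b)_∞: sgn(38665)=+, sgn(2035)=+, so +1.
(a,b)_3: α=2, u≡1; β=2, v≡1 (mod 3); (1|3)=+1, (1|3)=+1; sign (−1)^0·+1^2·+1^2 = +1.
(a,b)_5: α=3, u≡2; β=1, v≡3 (mod 5); (2|5)=-1, (3|5)=-1; sign (−1)^0·-1^1·-1^3 = +1.
(a,b)_37: α=3, u≡3; β=1, v≡5 (mod 37); (3|37)=+1, (5|37)=-1; sign (−1)^0·+1^1·-1^3 = -1.
(a,b)_11: α=-3, u≡2; β=3, v≡9 (mod 11); (2|11)=-1, (9|11)=+1; sign (−1)^1·-1^3·+1^-3 = +1.
Ram(38665, 2035) = {19, 37}; no ℚ_19-point on the conic.

[19, 37]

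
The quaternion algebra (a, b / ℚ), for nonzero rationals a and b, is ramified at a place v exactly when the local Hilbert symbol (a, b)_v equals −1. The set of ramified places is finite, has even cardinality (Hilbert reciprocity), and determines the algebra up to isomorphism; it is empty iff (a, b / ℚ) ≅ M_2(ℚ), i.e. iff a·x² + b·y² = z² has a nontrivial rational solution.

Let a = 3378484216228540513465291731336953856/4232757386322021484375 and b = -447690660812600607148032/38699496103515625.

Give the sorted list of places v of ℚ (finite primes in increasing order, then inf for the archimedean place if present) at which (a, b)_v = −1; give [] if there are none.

[13, 37]

(a, b) ≡ (518, -962) mod (ℚ^×)²; places V = {2, 3, 5, 7, 11, 13, 17, 23, 37, ∞}.
(a,b)_11: α=8, u≡1; β=6, v≡6 (mod 11); (1|11)=+1, (6|11)=-1; sign (−1)^0·+1^6·-1^8 = +1.
(a,b)_17: α=-2, u≡15; β=-2, v≡11 (mod 17); (15|17)=+1, (11|17)=-1; sign (−1)^0·+1^-2·-1^-2 = +1.
(a,b)_23: α=-4, u≡13; β=-4, v≡1 (mod 23); (13|23)=+1, (1|23)=+1; sign (−1)^0·+1^-4·+1^-4 = +1.
(a,b)_∞: sgn(518)=+, sgn(-962)=−, so +1.
(a,b)_37: α=5, u≡15; β=3, v≡7 (mod 37); (15|37)=-1, (7|37)=+1; sign (−1)^0·-1^3·+1^5 = -1.
(a,b)_7: α=-3, u≡2; β=-2, v≡1 (mod 7); (2|7)=+1, (1|7)=+1; sign (−1)^0·+1^-2·+1^-3 = +1.
(a,b)_2: α=19, β=11; u≡3, v≡7 (mod 8); ε(u)ε(v)=1·1, αω(v)=19·0, βω(u)=11·1; sum ≡ 0  ⇒  +1.
(a,b)_13: α=8, u≡5; β=5, v≡3 (mod 13); (5|13)=-1, (3|13)=+1; sign (−1)^0·-1^5·+1^8 = -1.
(a,b)_3: α=12, u≡2; β=8, v≡1 (mod 3); (2|3)=-1, (1|3)=+1; sign (−1)^0·-1^8·+1^12 = +1.
(a,b)_5: α=-16, u≡3; β=-10, v≡3 (mod 5); (3|5)=-1, (3|5)=-1; sign (−1)^0·-1^-10·-1^-16 = +1.
(518, -962 / ℚ) ramifies at {13, 37}: a division algebra.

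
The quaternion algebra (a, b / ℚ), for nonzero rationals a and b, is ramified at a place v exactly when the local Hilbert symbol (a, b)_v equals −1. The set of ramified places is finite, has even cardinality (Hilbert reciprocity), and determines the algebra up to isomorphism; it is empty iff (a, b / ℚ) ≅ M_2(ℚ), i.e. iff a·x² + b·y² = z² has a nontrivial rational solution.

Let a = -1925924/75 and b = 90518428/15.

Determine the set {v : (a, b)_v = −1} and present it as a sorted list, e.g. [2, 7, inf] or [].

[5, 37]

(a, b) ≡ (-8547, 2008545) mod (ℚ^×)²; places V = {2, 3, 5, 7, 11, 13, 37, 47, ∞}.
(a,b)_7: α=1, u≡2; β=1, v≡6 (mod 7); (2|7)=+1, (6|7)=-1; sign (−1)^1·+1^1·-1^1 = +1.
(a,b)_11: α=1, u≡4; β=1, v≡6 (mod 11); (4|11)=+1, (6|11)=-1; sign (−1)^1·+1^1·-1^1 = +1.
(a,b)_2: α=2, β=2; u≡5, v≡1 (mod 8); ε(u)ε(v)=0·0, αω(v)=2·0, βω(u)=2·1; sum ≡ 0  ⇒  +1.
(a,b)_∞: sgn(-8547)=−, sgn(2008545)=+, so +1.
(a,b)_47: α=0, u≡25; β=1, v≡16 (mod 47); (25|47)=+1, (16|47)=+1; sign (−1)^0·+1^1·+1^0 = +1.
(a,b)_13: α=2, u≡7; β=2, v≡6 (mod 13); (7|13)=-1, (6|13)=-1; sign (−1)^0·-1^2·-1^2 = +1.
(a,b)_5: α=-2, u≡2; β=-1, v≡1 (mod 5); (2|5)=-1, (1|5)=+1; sign (−1)^0·-1^-1·+1^-2 = -1.
(a,b)_3: α=-1, u≡1; β=-1, v≡2 (mod 3); (1|3)=+1, (2|3)=-1; sign (−1)^1·+1^-1·-1^-1 = +1.
(a,b)_37: α=1, u≡7; β=1, v≡20 (mod 37); (7|37)=+1, (20|37)=-1; sign (−1)^0·+1^1·-1^1 = -1.
(-8547, 2008545 / ℚ) ramifies at {5, 37}: a division algebra.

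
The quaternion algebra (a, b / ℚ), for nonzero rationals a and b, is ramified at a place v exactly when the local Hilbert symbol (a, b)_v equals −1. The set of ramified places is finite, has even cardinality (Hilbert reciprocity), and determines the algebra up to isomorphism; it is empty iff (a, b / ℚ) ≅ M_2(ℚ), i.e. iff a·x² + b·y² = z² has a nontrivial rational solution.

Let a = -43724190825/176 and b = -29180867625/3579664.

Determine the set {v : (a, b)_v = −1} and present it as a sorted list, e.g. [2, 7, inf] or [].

[5, 13, 23, inf]

Mod squares: a ≡ -187, b ≡ -177905. Check v ∈ {∞, 2, 3, 5, 7, 11, 13, 17, 23, 43}.
v=17: a=17^1·(≡3), b=17^1·(≡10) mod 17; (3|17)=-1, (10|17)=-1; (−1)^{1·1·8}·(-1)^1·(-1)^1 = +1.
v=3: a=3^4·(≡2), b=3^8·(≡1) mod 3; (2|3)=-1, (1|3)=+1; (−1)^{4·8·1}·(-1)^8·(+1)^4 = +1.
v=∞: -187 < 0 and -177905 < 0  ⇒  (a,b)_∞ = -1.
v=2: v_2(a)=-4, v_2(b)=-4; units ≡ 5, 7 (mod 8); ε·ε+αω+βω = 0·1+-4·0+-4·1 ≡ 0  ⇒  (a,b)_2 = +1.
v=23: a=23^2·(≡22), b=23^1·(≡13) mod 23; (22|23)=-1, (13|23)=+1; (−1)^{2·1·11}·(-1)^1·(+1)^2 = -1.
v=7: a=7^4·(≡4), b=7^1·(≡4) mod 7; (4|7)=+1, (4|7)=+1; (−1)^{4·1·3}·(+1)^1·(+1)^4 = +1.
v=5: a=5^2·(≡2), b=5^3·(≡1) mod 5; (2|5)=-1, (1|5)=+1; (−1)^{2·3·2}·(-1)^3·(+1)^2 = -1.
v=43: a=43^0·(≡42), b=43^-2·(≡22) mod 43; (42|43)=-1, (22|43)=-1; (−1)^{0·-2·21}·(-1)^-2·(-1)^0 = +1.
v=11: a=11^-1·(≡3), b=11^-2·(≡5) mod 11; (3|11)=+1, (5|11)=+1; (−1)^{-1·-2·5}·(+1)^-2·(+1)^-1 = +1.
v=13: a=13^0·(≡7), b=13^1·(≡12) mod 13; (7|13)=-1, (12|13)=+1; (−1)^{0·1·6}·(-1)^1·(+1)^0 = -1.
Ram(-187, -177905) = {5, 13, 23, ∞}; no ℚ_5-point on the conic.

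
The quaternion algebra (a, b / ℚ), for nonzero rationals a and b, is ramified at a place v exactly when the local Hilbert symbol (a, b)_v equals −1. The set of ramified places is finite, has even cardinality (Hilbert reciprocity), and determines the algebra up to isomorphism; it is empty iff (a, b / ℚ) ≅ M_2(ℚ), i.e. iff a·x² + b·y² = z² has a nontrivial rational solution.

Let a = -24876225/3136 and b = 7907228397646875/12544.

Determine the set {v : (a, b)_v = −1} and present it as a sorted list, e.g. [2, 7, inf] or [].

[2, 23]

(a, b) ≡ (-209, 115) mod (ℚ^×)²; places V = {2, 3, 5, 7, 11, 19, 23, ∞}.
(a,b)_7: α=-2, u≡4; β=-2, v≡6 (mod 7); (4|7)=+1, (6|7)=-1; sign (−1)^0·+1^-2·-1^-2 = +1.
(a,b)_23: α=2, u≡7; β=5, v≡11 (mod 23); (7|23)=-1, (11|23)=-1; sign (−1)^0·-1^5·-1^2 = -1.
(a,b)_∞: sgn(-209)=−, sgn(115)=+, so +1.
(a,b)_5: α=2, u≡1; β=5, v≡3 (mod 5); (1|5)=+1, (3|5)=-1; sign (−1)^0·+1^5·-1^2 = +1.
(a,b)_2: α=-6, β=-8; u≡7, v≡3 (mod 8); ε(u)ε(v)=1·1, αω(v)=-6·1, βω(u)=-8·0; sum ≡ 1  ⇒  -1.
(a,b)_19: α=1, u≡15; β=2, v≡11 (mod 19); (15|19)=-1, (11|19)=+1; sign (−1)^0·-1^2·+1^1 = +1.
(a,b)_11: α=1, u≡4; β=2, v≡1 (mod 11); (4|11)=+1, (1|11)=+1; sign (−1)^0·+1^2·+1^1 = +1.
(a,b)_3: α=2, u≡1; β=2, v≡1 (mod 3); (1|3)=+1, (1|3)=+1; sign (−1)^0·+1^2·+1^2 = +1.
(-209, 115 / ℚ) ramifies at {2, 23}: a division algebra.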